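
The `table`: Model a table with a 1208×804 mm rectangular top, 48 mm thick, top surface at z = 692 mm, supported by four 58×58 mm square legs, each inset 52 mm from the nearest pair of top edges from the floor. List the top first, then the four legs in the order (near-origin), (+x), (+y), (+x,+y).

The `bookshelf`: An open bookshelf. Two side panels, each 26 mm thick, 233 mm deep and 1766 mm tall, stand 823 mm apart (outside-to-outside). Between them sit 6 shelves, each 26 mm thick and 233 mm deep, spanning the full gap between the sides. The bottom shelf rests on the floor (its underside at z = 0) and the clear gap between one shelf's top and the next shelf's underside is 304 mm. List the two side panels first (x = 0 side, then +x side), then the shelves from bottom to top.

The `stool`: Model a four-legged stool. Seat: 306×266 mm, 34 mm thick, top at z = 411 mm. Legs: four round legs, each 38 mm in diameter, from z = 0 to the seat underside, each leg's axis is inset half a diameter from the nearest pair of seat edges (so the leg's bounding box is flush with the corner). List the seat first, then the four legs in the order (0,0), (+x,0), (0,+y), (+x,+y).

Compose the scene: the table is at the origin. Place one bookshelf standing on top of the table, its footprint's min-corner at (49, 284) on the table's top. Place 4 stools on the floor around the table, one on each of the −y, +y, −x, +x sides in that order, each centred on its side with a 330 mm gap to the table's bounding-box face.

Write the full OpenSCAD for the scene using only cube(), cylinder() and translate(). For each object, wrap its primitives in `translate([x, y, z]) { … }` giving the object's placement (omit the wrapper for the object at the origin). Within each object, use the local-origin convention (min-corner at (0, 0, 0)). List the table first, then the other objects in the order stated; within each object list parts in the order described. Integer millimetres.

translate([0, 0, 644]) cube([1208, 804, 48]);
translate([52, 52, 0]) cube([58, 58, 644]);
translate([1098, 52, 0]) cube([58, 58, 644]);
translate([52, 694, 0]) cube([58, 58, 644]);
translate([1098, 694, 0]) cube([58, 58, 644]);
translate([49, 284, 692]) {
  cube([26, 233, 1766]);
  translate([797, 0, 0]) cube([26, 233, 1766]);
  translate([26, 0, 0]) cube([771, 233, 26]);
  translate([26, 0, 330]) cube([771, 233, 26]);
  translate([26, 0, 660]) cube([771, 233, 26]);
  translate([26, 0, 990]) cube([771, 233, 26]);
  translate([26, 0, 1320]) cube([771, 233, 26]);
  translate([26, 0, 1650]) cube([771, 233, 26]);
}
translate([451, -596, 0]) {
  translate([0, 0, 377]) cube([306, 266, 34]);
  translate([19, 19, 0]) cylinder(h = 377, r = 19);
  translate([287, 19, 0]) cylinder(h = 377, r = 19);
  translate([19, 247, 0]) cylinder(h = 377, r = 19);
  translate([287, 247, 0]) cylinder(h = 377, r = 19);
}
translate([451, 1134, 0]) {
  translate([0, 0, 377]) cube([306, 266, 34]);
  translate([19, 19, 0]) cylinder(h = 377, r = 19);
  translate([287, 19, 0]) cylinder(h = 377, r = 19);
  translate([19, 247, 0]) cylinder(h = 377, r = 19);
  translate([287, 247, 0]) cylinder(h = 377, r = 19);
}
translate([-636, 269, 0]) {
  translate([0, 0, 377]) cube([306, 266, 34]);
  translate([19, 19, 0]) cylinder(h = 377, r = 19);
  translate([287, 19, 0]) cylinder(h = 377, r = 19);
  translate([19, 247, 0]) cylinder(h = 377, r = 19);
  translate([287, 247, 0]) cylinder(h = 377, r = 19);
}
translate([1538, 269, 0]) {
  translate([0, 0, 377]) cube([306, 266, 34]);
  translate([19, 19, 0]) cylinder(h = 377, r = 19);
  translate([287, 19, 0]) cylinder(h = 377, r = 19);
  translate([19, 247, 0]) cylinder(h = 377, r = 19);
  translate([287, 247, 0]) cylinder(h = 377, r = 19);
}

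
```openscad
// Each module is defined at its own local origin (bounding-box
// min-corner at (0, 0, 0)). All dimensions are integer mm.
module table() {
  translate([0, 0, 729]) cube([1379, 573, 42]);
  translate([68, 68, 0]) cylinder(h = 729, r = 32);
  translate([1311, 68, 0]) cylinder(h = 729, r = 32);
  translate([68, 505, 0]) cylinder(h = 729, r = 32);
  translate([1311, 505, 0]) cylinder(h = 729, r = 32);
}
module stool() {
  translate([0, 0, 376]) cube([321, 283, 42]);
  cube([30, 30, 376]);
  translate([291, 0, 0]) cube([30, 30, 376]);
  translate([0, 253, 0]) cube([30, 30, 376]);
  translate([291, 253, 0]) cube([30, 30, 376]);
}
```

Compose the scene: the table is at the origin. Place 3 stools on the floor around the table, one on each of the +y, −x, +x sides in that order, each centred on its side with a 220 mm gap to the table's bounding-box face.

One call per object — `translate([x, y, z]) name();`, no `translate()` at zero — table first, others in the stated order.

table();
translate([529, 793, 0]) stool();
translate([-541, 145, 0]) stool();
translate([1599, 145, 0]) stool();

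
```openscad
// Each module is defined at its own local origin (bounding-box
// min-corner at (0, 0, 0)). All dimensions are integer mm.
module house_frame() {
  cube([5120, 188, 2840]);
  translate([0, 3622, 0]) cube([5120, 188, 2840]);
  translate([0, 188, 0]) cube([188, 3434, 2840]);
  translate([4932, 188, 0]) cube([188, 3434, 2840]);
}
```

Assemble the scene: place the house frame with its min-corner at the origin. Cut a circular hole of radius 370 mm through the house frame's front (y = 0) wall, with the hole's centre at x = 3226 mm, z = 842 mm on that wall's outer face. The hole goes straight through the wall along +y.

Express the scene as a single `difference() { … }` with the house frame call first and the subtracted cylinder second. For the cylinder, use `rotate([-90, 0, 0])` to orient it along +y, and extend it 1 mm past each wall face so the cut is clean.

difference() {
  house_frame();
  translate([3226, -1, 842]) rotate([-90, 0, 0]) cylinder(h = 190, r = 370);
}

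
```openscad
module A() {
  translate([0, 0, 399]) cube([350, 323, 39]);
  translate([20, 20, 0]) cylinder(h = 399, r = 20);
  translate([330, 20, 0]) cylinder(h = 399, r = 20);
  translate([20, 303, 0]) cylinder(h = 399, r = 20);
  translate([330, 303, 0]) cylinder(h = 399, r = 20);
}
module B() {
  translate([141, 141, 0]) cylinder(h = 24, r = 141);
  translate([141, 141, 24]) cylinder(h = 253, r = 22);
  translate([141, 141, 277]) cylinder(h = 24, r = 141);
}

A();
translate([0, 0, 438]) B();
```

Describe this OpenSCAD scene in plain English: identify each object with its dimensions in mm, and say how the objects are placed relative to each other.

A is a simple wooden stool: a rectangular seat 350 mm (x) by 323 mm (y), 39 mm thick, top face at z = 438 mm, on four round legs, each 40 mm in diameter. The legs rest on z = 0, each leg's axis is inset half a diameter from the nearest pair of seat edges (so the leg's bounding box is flush with the corner).

B is a spool: two coaxial disc flanges of radius 141 mm and thickness 24 mm, joined by a core cylinder of radius 22 mm and height 253 mm. The lower flange rests on z = 0 and the three cylinders share a vertical axis.

The spool is on top of the stool.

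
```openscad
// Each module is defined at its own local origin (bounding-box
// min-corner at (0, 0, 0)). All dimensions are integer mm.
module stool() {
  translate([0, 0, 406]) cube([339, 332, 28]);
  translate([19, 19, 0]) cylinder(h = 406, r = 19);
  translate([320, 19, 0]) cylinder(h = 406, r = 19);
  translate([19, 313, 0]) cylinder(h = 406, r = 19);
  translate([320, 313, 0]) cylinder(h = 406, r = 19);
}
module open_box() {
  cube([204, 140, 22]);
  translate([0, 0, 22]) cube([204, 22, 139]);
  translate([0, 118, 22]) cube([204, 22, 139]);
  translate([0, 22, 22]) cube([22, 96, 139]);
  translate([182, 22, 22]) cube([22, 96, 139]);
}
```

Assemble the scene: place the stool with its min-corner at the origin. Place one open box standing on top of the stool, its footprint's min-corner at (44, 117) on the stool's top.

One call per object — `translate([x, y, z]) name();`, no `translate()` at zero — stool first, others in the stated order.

stool();
translate([44, 117, 434]) open_box();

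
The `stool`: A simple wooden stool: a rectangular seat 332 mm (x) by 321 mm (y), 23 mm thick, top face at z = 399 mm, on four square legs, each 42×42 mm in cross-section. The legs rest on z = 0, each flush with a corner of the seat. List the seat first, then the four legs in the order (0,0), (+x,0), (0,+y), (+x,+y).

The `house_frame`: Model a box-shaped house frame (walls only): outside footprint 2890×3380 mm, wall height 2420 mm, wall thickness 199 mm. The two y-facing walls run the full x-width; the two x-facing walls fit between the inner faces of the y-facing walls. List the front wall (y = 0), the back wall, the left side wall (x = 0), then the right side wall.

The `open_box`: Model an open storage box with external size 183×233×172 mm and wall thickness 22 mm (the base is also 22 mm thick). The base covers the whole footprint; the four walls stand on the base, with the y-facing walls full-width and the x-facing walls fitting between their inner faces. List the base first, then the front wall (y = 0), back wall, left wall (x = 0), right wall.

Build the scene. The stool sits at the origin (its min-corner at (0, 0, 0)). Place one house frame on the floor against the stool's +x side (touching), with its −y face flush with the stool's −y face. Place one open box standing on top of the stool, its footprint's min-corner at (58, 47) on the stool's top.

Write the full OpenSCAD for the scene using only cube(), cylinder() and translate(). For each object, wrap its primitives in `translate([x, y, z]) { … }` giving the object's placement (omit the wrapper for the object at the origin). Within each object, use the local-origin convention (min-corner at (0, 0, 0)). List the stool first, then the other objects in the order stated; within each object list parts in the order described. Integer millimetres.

translate([0, 0, 376]) cube([332, 321, 23]);
cube([42, 42, 376]);
translate([290, 0, 0]) cube([42, 42, 376]);
translate([0, 279, 0]) cube([42, 42, 376]);
translate([290, 279, 0]) cube([42, 42, 376]);
translate([332, 0, 0]) {
  cube([2890, 199, 2420]);
  translate([0, 3181, 0]) cube([2890, 199, 2420]);
  translate([0, 199, 0]) cube([199, 2982, 2420]);
  translate([2691, 199, 0]) cube([199, 2982, 2420]);
}
translate([58, 47, 399]) {
  cube([183, 233, 22]);
  translate([0, 0, 22]) cube([183, 22, 150]);
  translate([0, 211, 22]) cube([183, 22, 150]);
  translate([0, 22, 22]) cube([22, 189, 150]);
  translate([161, 22, 22]) cube([22, 189, 150]);
}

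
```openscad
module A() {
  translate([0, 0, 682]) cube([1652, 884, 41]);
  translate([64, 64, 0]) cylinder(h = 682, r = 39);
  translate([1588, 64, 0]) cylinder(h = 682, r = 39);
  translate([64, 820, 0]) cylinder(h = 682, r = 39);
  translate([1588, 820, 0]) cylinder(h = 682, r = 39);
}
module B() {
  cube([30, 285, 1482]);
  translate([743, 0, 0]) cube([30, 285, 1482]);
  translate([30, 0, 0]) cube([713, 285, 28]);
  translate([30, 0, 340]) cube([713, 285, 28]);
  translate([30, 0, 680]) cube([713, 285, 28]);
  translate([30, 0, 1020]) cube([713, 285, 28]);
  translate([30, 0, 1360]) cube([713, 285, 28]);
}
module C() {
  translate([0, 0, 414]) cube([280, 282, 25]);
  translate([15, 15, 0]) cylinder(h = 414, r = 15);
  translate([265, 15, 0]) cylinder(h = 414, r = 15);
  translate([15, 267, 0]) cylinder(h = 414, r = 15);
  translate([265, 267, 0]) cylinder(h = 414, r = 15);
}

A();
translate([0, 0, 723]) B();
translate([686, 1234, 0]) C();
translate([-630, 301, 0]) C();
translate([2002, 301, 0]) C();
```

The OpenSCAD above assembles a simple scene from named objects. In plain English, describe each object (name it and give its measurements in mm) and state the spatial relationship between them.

A is a table: top 1652 mm (x) × 884 mm (y), 41 mm thick, upper face at z = 723 mm, on four round legs of 78 mm diameter, each leg's bounding box inset 25 mm from the nearest pair of top edges, running from z = 0 to the bottom of the top.

B is a bookshelf 773 mm wide overall, 285 mm deep and 1482 mm tall. The two sides are 30 mm thick vertical panels. 5 horizontal shelves of 28 mm thickness span between the inner faces of the sides; the lowest shelf sits on the floor and shelves are stacked with a clear vertical gap of 312 mm between each pair.

C is a four-legged stool. The seat is a 280×282×25 mm slab whose top surface is at z = 439 mm; four round legs, each 30 mm in diameter, run from the floor (z = 0) to the underside of the seat, each leg's axis is inset half a diameter from the nearest pair of seat edges (so the leg's bounding box is flush with the corner).

The bookshelf is on top of the table. Three stools sit around the table at the +y, −x, +x sides.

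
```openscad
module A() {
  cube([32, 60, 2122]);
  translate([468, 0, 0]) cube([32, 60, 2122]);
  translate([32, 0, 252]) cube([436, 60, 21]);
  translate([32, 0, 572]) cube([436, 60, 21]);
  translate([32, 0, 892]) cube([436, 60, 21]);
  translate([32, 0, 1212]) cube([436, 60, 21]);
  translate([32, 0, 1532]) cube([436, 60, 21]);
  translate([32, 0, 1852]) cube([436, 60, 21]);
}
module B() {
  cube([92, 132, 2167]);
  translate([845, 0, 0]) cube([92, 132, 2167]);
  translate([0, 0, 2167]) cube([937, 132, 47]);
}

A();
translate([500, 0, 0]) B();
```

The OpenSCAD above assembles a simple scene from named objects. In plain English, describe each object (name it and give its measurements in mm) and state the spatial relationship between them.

A is a wooden ladder with two side rails of 32×60 mm section and 2122 mm height, set 500 mm apart overall. Between them run 6 rectangular rungs (60 mm deep, 21 mm thick), front faces flush with the rails' −y face. The bottom of the first rung is 252 mm above the floor and each subsequent rung is 320 mm higher than the one below.

B is a door frame. The clear opening is 753 mm wide and 2167 mm high. Two 92 mm wide jambs, 132 mm deep, stand either side of the opening from the floor to the top of the opening. A 47 mm thick head sits across the top of both jambs, spanning the full outside width of the frame.

The door frame is against the ladder's +x side, with their −y faces flush.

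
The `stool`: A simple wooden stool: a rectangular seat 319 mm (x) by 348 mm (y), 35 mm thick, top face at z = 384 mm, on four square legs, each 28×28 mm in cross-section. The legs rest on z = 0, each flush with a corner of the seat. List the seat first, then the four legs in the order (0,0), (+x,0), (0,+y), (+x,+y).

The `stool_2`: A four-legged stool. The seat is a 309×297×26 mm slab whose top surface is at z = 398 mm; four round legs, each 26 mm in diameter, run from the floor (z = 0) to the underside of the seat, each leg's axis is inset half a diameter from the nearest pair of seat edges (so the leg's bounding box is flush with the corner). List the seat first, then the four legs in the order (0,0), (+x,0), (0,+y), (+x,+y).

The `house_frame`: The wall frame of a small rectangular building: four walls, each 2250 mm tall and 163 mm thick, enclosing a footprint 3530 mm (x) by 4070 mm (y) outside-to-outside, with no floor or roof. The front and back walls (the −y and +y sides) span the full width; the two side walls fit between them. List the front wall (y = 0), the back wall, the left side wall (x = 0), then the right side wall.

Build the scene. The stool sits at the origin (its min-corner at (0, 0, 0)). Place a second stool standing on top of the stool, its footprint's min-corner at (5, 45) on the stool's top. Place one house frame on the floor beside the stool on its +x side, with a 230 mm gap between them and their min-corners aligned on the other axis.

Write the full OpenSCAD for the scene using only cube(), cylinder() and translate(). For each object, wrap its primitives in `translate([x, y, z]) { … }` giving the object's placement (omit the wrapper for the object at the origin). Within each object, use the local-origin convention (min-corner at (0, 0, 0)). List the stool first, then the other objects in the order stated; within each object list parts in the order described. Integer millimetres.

translate([0, 0, 349]) cube([319, 348, 35]);
cube([28, 28, 349]);
translate([291, 0, 0]) cube([28, 28, 349]);
translate([0, 320, 0]) cube([28, 28, 349]);
translate([291, 320, 0]) cube([28, 28, 349]);
translate([5, 45, 384]) {
  translate([0, 0, 372]) cube([309, 297, 26]);
  translate([13, 13, 0]) cylinder(h = 372, r = 13);
  translate([296, 13, 0]) cylinder(h = 372, r = 13);
  translate([13, 284, 0]) cylinder(h = 372, r = 13);
  translate([296, 284, 0]) cylinder(h = 372, r = 13);
}
translate([549, 0, 0]) {
  cube([3530, 163, 2250]);
  translate([0, 3907, 0]) cube([3530, 163, 2250]);
  translate([0, 163, 0]) cube([163, 3744, 2250]);
  translate([3367, 163, 0]) cube([163, 3744, 2250]);
}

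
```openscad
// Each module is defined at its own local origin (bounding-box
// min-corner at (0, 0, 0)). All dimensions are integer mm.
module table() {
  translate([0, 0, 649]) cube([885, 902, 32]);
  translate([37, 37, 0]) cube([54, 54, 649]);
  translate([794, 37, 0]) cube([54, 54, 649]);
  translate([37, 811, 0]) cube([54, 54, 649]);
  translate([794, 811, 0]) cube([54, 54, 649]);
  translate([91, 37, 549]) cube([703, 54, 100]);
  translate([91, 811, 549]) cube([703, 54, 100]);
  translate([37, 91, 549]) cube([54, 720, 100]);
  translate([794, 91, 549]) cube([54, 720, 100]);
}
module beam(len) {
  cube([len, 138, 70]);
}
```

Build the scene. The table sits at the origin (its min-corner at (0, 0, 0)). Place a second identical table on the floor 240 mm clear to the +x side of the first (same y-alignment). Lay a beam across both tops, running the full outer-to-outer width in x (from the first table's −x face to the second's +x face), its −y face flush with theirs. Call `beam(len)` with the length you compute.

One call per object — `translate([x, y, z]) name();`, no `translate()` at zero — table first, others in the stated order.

table();
translate([1125, 0, 0]) table();
translate([0, 0, 681]) beam(2010);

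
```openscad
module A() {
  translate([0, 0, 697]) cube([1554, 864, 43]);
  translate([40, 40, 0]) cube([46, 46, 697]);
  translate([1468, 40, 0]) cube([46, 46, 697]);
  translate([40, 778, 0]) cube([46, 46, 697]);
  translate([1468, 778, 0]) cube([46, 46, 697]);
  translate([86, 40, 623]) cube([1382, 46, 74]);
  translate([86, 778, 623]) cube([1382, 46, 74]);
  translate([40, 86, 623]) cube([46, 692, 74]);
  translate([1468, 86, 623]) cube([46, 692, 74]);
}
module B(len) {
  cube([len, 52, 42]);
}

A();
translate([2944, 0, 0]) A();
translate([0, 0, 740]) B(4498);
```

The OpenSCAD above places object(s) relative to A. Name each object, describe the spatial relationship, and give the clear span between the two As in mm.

A is a table. B is a beam. A beam spans the tops of two tables. The clear span between the two tables is 1390 mm.

Second table starts at x = 2944; first ends at x = 1554; clear span = 2944 − 1554 = 1390 mm.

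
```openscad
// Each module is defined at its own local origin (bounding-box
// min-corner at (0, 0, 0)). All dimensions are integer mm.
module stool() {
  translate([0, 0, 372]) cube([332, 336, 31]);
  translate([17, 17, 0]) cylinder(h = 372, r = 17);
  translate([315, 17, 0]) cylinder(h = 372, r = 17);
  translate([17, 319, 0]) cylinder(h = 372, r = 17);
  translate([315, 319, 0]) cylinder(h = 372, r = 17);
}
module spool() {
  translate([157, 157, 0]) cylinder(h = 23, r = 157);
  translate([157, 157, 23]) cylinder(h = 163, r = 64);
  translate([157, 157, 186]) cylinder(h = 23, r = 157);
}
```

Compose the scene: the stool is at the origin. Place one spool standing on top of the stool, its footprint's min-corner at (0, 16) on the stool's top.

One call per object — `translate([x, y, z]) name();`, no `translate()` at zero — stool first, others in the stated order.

stool();
translate([0, 16, 403]) spool();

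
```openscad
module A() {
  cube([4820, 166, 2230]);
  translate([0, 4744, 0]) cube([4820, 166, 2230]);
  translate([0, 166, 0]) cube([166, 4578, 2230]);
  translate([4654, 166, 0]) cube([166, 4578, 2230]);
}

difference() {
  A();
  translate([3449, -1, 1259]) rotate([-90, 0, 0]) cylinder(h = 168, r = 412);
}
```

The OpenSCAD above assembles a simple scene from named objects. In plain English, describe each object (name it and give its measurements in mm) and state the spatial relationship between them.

A is a box-shaped house frame (walls only): outside footprint 4820×4910 mm, wall height 2230 mm, wall thickness 166 mm. The two y-facing walls run the full x-width; the two x-facing walls fit between the inner faces of the y-facing walls.

The house frame has a circular hole of radius 412 mm through its front wall, centred at (x = 3449, z = 1259).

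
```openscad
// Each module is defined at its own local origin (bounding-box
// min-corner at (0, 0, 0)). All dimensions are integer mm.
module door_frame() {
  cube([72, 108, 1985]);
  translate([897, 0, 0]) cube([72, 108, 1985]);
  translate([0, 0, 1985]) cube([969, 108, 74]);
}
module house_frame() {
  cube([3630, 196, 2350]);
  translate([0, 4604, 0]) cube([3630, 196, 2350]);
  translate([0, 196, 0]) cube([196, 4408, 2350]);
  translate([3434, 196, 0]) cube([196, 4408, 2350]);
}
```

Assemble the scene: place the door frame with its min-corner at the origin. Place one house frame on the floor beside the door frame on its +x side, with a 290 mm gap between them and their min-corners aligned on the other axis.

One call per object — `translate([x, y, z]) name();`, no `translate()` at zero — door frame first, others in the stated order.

door_frame();
translate([1259, 0, 0]) house_frame();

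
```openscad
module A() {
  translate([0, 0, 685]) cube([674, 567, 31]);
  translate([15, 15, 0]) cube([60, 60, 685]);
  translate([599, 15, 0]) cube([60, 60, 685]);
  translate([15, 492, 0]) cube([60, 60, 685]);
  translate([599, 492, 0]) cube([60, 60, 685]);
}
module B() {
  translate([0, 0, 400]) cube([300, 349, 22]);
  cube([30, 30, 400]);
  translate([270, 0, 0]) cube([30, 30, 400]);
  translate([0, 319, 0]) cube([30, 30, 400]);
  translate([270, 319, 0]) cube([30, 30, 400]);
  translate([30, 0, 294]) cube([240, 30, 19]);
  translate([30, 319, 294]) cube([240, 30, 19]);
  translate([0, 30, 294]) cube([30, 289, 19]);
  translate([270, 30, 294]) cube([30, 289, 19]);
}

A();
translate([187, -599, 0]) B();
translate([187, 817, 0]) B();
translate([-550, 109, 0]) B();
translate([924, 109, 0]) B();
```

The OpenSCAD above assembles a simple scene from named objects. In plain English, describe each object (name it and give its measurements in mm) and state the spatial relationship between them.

A is a table with a 674×567 mm rectangular top, 31 mm thick, top surface at z = 716 mm, supported by four 60×60 mm square legs, each inset 15 mm from the nearest pair of top edges, running from the floor.

B is a simple wooden stool: a rectangular seat 300 mm (x) by 349 mm (y), 22 mm thick, top face at z = 422 mm, on four square legs, each 30×30 mm in cross-section. The legs rest on z = 0, each flush with a corner of the seat. Four stretchers, 30 mm wide and 19 mm tall, connect adjacent legs with their undersides at z = 294 mm, each running between the inner faces of the legs it joins and aligned with the legs' outer faces on the other axis.

Four stools sit around the table at the −y, +y, −x, +x sides.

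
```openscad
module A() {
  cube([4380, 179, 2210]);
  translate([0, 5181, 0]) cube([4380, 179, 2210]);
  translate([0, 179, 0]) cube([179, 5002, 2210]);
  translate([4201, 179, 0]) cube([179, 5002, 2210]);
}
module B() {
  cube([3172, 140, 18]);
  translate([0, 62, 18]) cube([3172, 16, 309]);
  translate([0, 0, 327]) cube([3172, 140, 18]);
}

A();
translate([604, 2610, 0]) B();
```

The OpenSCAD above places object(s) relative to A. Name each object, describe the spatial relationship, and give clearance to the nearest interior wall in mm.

A is a house frame. B is an I-beam. The I-beam sits inside the house frame, centred. The clearance to the nearest interior wall is 425 mm.

Clearances: x = 425, y = 2431; minimum 425 mm.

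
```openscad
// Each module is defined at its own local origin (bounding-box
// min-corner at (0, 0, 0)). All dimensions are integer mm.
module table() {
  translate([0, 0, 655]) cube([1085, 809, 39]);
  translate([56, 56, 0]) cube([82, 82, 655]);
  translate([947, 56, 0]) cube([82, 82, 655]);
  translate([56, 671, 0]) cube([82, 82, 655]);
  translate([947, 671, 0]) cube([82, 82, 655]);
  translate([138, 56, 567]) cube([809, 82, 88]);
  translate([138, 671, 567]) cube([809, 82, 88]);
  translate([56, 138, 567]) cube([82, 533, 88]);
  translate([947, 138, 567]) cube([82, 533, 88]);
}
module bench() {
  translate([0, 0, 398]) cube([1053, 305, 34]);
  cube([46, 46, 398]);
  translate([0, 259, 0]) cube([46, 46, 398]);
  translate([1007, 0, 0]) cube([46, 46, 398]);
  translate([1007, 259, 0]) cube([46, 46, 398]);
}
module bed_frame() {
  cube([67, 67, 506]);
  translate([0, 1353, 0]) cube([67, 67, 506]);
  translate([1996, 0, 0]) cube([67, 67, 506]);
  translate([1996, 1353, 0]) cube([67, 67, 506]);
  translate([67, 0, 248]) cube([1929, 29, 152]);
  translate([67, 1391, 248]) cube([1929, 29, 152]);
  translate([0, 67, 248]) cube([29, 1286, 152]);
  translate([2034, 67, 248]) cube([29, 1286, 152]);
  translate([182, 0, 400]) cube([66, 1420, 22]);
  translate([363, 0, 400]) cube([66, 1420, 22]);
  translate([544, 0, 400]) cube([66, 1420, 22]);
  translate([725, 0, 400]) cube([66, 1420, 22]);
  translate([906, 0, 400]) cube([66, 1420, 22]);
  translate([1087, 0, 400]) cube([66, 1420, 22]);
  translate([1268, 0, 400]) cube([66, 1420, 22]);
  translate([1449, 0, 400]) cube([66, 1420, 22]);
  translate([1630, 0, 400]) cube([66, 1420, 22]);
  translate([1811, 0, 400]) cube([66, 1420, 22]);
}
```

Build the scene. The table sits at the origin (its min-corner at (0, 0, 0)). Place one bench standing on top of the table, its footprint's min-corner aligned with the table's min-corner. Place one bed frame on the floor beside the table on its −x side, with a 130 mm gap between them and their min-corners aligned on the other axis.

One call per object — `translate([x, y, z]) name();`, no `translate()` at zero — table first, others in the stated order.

table();
translate([0, 0, 694]) bench();
translate([-2193, 0, 0]) bed_frame();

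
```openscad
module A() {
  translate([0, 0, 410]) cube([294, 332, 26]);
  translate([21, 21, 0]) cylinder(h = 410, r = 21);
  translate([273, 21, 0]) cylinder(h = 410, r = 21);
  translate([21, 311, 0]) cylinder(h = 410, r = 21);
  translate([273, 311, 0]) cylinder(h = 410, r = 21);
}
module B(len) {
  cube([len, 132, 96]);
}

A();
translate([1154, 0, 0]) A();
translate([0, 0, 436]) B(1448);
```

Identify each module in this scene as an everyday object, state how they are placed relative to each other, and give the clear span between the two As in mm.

A is a stool. B is a beam. A beam spans the tops of two stools. The clear span between the two stools is 860 mm.

Second stool starts at x = 1154; first ends at x = 294; clear span = 1154 − 294 = 860 mm.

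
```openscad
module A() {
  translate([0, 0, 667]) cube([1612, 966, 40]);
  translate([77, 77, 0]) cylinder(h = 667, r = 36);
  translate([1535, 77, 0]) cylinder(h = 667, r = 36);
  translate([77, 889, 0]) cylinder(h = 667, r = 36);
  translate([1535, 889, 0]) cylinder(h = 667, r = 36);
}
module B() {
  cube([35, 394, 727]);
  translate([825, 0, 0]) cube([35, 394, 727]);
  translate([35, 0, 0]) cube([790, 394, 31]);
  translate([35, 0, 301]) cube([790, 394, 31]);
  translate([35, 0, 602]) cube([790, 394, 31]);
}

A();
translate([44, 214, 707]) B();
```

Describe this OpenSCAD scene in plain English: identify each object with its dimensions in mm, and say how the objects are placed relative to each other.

A is a table: top 1612 mm (x) × 966 mm (y), 40 mm thick, upper face at z = 707 mm, on four round legs of 72 mm diameter, each leg's bounding box inset 41 mm from the nearest pair of top edges, running from z = 0 to the bottom of the top.

B is an open bookshelf. Two side panels, each 35 mm thick, 394 mm deep and 727 mm tall, stand 860 mm apart (outside-to-outside). Between them sit 3 shelves, each 31 mm thick and 394 mm deep, spanning the full gap between the sides. The bottom shelf rests on the floor (its underside at z = 0) and the clear gap between one shelf's top and the next shelf's underside is 270 mm.

The bookshelf is on top of the table.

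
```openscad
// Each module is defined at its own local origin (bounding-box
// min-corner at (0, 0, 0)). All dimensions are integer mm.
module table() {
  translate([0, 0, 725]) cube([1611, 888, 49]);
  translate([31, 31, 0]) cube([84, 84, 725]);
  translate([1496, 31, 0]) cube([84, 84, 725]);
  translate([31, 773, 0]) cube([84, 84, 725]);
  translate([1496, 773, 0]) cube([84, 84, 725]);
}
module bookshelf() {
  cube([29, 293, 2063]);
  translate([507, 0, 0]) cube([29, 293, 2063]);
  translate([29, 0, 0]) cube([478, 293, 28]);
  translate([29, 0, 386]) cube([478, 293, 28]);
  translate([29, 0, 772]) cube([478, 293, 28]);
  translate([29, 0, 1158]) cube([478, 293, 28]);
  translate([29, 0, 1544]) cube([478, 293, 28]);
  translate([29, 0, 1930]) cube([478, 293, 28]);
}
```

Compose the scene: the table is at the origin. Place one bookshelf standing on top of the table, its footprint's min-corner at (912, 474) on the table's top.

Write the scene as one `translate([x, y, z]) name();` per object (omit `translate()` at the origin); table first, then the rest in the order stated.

table();
translate([912, 474, 774]) bookshelf();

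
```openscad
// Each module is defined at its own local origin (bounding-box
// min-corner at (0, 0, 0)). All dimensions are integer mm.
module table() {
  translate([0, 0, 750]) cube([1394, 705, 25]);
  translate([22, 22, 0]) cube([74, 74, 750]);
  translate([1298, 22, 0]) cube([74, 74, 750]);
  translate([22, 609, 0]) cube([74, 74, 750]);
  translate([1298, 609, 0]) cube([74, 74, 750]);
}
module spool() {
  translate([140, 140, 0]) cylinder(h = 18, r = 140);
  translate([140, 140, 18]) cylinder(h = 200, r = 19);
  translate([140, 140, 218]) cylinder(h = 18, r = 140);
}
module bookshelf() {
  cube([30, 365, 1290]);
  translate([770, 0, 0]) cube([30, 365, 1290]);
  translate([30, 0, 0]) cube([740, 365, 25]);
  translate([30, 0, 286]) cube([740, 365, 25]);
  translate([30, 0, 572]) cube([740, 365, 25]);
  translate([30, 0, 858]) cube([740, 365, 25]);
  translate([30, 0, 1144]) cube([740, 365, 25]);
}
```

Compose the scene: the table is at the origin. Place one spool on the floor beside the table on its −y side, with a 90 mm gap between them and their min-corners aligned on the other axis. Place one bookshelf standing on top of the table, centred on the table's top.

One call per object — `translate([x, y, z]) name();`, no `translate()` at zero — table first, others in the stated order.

table();
translate([0, -370, 0]) spool();
translate([297, 170, 775]) bookshelf();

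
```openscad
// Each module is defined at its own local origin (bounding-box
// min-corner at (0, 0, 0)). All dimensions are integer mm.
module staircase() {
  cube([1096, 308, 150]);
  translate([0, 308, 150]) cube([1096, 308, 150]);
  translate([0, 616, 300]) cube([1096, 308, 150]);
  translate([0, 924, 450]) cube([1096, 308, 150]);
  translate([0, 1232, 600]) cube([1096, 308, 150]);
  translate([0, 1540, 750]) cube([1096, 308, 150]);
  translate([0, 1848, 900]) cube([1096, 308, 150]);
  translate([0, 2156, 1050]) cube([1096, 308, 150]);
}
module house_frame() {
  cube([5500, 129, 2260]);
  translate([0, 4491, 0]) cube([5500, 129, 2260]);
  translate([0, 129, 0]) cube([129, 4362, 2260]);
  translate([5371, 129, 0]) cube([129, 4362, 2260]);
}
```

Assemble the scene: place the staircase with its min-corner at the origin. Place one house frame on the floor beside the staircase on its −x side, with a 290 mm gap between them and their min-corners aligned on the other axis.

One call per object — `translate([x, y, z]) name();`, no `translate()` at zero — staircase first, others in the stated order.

staircase();
translate([-5790, 0, 0]) house_frame();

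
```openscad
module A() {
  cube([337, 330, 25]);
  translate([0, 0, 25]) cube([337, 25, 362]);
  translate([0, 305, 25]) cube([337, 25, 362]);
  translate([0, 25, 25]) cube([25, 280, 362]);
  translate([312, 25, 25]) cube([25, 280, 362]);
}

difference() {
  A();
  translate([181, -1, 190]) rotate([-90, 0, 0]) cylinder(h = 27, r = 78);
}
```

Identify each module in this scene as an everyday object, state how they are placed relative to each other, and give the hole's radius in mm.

The subtracted cylinder has r = 78 mm.

A is an open box. The open box has a circular hole through its front wall. The hole's radius is 78 mm.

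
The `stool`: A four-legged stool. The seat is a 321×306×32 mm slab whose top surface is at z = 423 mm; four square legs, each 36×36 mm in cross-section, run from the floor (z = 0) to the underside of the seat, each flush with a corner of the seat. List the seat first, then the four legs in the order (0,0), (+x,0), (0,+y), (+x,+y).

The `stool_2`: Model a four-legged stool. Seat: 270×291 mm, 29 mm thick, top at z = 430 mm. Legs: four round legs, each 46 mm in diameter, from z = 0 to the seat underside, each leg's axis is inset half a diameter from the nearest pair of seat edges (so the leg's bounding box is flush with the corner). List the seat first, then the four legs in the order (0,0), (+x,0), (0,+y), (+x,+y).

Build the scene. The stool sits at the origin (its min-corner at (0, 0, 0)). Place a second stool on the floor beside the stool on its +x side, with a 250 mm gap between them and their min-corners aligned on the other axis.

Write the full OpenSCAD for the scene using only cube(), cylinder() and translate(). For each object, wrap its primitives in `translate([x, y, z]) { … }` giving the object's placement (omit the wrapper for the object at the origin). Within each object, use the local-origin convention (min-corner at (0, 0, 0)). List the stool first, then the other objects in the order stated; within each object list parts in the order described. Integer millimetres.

translate([0, 0, 391]) cube([321, 306, 32]);
cube([36, 36, 391]);
translate([285, 0, 0]) cube([36, 36, 391]);
translate([0, 270, 0]) cube([36, 36, 391]);
translate([285, 270, 0]) cube([36, 36, 391]);
translate([571, 0, 0]) {
  translate([0, 0, 401]) cube([270, 291, 29]);
  translate([23, 23, 0]) cylinder(h = 401, r = 23);
  translate([247, 23, 0]) cylinder(h = 401, r = 23);
  translate([23, 268, 0]) cylinder(h = 401, r = 23);
  translate([247, 268, 0]) cylinder(h = 401, r = 23);
}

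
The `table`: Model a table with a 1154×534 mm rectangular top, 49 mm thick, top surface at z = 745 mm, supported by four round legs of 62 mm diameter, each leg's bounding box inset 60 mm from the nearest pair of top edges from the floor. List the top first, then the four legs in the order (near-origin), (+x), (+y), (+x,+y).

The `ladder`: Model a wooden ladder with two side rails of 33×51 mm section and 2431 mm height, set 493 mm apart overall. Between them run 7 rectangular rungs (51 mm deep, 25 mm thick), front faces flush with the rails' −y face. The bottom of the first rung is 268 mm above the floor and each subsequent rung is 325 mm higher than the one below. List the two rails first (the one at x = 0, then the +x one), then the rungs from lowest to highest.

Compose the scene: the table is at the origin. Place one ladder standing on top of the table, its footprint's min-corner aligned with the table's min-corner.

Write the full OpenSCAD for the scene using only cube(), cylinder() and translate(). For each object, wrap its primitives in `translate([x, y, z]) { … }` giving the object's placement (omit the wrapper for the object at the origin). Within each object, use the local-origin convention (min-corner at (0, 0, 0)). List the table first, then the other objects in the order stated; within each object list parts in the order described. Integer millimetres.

translate([0, 0, 696]) cube([1154, 534, 49]);
translate([91, 91, 0]) cylinder(h = 696, r = 31);
translate([1063, 91, 0]) cylinder(h = 696, r = 31);
translate([91, 443, 0]) cylinder(h = 696, r = 31);
translate([1063, 443, 0]) cylinder(h = 696, r = 31);
translate([0, 0, 745]) {
  cube([33, 51, 2431]);
  translate([460, 0, 0]) cube([33, 51, 2431]);
  translate([33, 0, 268]) cube([427, 51, 25]);
  translate([33, 0, 593]) cube([427, 51, 25]);
  translate([33, 0, 918]) cube([427, 51, 25]);
  translate([33, 0, 1243]) cube([427, 51, 25]);
  translate([33, 0, 1568]) cube([427, 51, 25]);
  translate([33, 0, 1893]) cube([427, 51, 25]);
  translate([33, 0, 2218]) cube([427, 51, 25]);
}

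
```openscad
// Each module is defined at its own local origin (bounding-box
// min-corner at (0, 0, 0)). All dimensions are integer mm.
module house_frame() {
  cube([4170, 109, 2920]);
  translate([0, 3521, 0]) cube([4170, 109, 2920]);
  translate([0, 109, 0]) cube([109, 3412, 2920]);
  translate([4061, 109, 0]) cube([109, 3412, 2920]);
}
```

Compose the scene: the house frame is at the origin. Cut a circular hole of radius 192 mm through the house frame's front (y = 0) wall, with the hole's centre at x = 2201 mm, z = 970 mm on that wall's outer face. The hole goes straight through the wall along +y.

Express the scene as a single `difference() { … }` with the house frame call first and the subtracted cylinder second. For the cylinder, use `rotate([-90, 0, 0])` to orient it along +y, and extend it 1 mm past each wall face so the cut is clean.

difference() {
  house_frame();
  translate([2201, -1, 970]) rotate([-90, 0, 0]) cylinder(h = 111, r = 192);
}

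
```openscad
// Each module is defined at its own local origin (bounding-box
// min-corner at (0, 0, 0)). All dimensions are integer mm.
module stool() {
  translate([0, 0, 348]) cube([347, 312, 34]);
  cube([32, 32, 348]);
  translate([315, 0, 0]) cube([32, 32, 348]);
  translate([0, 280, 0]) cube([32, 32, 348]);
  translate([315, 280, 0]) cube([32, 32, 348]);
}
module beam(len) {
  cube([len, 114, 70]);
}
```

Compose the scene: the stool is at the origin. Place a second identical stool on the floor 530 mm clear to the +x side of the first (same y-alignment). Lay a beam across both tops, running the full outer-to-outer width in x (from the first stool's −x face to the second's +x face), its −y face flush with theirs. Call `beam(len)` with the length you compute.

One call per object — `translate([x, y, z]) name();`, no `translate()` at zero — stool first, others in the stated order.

stool();
translate([877, 0, 0]) stool();
translate([0, 0, 382]) beam(1224);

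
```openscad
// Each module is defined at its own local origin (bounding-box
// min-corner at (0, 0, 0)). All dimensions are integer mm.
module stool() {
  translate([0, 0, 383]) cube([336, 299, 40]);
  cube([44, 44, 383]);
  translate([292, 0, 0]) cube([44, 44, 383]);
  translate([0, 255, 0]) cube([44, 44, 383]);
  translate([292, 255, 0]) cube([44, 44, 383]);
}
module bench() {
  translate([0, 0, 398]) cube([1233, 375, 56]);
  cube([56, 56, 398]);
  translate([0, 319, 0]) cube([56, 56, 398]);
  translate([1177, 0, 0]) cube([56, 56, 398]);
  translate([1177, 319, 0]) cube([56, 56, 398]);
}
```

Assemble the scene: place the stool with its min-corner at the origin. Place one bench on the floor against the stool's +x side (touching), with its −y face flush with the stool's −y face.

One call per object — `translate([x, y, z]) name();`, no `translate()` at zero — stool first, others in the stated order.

stool();
translate([336, 0, 0]) bench();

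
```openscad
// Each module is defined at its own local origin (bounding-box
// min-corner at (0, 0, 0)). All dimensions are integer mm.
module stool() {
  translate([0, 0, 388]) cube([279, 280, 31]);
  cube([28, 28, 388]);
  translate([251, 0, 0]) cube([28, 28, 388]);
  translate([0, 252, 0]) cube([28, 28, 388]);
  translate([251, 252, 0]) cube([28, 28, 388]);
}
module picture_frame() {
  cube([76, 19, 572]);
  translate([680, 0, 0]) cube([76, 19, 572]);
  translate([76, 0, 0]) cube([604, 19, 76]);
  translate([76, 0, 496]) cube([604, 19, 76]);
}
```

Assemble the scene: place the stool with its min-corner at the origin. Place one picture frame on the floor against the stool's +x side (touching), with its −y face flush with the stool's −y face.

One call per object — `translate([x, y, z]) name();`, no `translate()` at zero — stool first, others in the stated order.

stool();
translate([279, 0, 0]) picture_frame();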